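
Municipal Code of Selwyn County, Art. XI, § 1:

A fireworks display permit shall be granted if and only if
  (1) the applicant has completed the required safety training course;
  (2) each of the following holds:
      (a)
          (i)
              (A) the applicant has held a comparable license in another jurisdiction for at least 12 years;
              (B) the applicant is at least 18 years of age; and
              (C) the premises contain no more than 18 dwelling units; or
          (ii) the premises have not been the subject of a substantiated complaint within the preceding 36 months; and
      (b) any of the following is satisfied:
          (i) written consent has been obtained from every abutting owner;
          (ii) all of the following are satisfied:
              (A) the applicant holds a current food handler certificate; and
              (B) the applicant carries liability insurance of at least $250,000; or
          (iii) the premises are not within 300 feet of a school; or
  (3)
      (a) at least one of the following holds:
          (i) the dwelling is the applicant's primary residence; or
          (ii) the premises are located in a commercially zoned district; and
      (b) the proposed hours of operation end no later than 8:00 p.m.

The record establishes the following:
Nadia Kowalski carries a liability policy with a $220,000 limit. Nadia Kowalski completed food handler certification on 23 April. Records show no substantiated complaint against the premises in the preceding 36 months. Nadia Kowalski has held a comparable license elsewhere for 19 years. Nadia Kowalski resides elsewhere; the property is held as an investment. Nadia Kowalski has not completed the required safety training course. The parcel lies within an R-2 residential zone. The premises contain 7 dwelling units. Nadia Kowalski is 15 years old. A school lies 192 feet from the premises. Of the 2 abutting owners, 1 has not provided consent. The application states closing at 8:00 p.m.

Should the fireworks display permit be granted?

(1) safety training — not satisfied.
(A) prior license ≥ 12 yr — holds.
(B) age ≥ 18 — fails.
(C) ≤ 18 units — met.
So (i) is not satisfied (T AND F AND T).
(ii) no complaint in 36 mo. — met.
(a): F OR T → true.
(i) all abutters consent — not met.
(A) food handler cert. — holds.
(B) insurance ≥ $250,000 — not met.
(ii): T AND F → false.
(iii) ≥300 ft from school — fails.
So (b) is not satisfied (F OR F OR F).
So (2) is not satisfied (T AND F).
(i) primary residence — not met.
(ii) commercially zoned — fails.
(a) = F OR F = false.
(b) closes by 8 p.m. — holds.
(3) = F AND T = false.
So Overall is not satisfied (F OR F OR F).

No — denied.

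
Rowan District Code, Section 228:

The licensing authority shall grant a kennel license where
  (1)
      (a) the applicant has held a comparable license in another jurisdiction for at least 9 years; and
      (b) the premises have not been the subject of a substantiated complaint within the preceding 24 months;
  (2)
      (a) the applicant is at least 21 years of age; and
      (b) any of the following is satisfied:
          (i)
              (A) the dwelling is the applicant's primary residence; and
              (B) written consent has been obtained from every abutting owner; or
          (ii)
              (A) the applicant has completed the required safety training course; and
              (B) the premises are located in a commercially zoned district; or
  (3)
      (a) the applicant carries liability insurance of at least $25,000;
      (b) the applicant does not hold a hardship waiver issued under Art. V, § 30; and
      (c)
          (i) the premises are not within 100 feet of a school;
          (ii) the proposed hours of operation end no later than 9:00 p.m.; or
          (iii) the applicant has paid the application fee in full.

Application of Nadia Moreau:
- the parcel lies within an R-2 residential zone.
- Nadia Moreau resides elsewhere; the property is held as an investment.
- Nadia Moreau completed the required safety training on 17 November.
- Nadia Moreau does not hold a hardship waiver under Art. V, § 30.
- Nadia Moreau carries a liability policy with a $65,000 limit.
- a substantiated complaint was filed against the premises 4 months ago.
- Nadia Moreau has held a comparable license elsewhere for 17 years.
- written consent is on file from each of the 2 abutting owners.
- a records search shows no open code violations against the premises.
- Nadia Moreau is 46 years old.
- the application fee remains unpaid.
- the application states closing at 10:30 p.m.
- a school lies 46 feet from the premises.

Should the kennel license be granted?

(a) prior license ≥ 9 yr — holds.
(b) no complaint in 24 mo. — not met.
So (1) is not satisfied (T AND F).
(a) age ≥ 21 — holds.
(A) primary residence — not met.
(B) all abutters consent — holds.
(i): F AND T → false.
(A) safety training — satisfied.
(B) commercially zoned — fails.
(ii): T AND F → false.
(b) = F OR F = false.
So (2) is not satisfied (T AND F).
(a) insurance ≥ $25,000 — holds.
(b) not (hardship waiver) — holds.
(i) ≥100 ft from school — not satisfied.
(ii) closes by 9 p.m. — not satisfied.
(iii) fee paid — fails.
(c): F OR F OR F → false.
(3) = T AND T AND F = false.
Overall: F OR F OR F → false.

No — denied.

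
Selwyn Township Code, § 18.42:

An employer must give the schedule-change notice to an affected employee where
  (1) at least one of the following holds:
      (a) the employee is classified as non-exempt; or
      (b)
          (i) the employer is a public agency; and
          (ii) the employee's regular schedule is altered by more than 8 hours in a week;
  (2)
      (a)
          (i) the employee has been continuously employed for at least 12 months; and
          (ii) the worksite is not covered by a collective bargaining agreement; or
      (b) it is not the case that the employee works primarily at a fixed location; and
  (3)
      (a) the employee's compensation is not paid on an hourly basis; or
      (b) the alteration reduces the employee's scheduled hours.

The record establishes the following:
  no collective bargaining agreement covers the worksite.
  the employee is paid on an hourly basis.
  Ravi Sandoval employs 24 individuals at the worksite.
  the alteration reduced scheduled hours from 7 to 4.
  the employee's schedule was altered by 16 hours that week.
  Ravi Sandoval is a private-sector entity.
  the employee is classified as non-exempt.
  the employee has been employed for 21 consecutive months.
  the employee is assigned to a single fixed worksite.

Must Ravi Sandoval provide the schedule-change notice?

Yes — required.

(a) non-exempt — satisfied.
(i) public agency — not satisfied.
(ii) schedule shift > 8h — holds.
So (b) is not satisfied (F AND T).
(1): T OR F → true.
(i) tenure ≥ 12 mo. — holds.
(ii) no CBA — met.
So (a) is satisfied (T AND T).
(b) not (fixed location) — not met.
(2): T OR F → true.
(a) not (hourly-paid) — not met.
(b) hours reduced — satisfied.
(3) = F OR T = true.
So Overall is satisfied (T AND T AND T).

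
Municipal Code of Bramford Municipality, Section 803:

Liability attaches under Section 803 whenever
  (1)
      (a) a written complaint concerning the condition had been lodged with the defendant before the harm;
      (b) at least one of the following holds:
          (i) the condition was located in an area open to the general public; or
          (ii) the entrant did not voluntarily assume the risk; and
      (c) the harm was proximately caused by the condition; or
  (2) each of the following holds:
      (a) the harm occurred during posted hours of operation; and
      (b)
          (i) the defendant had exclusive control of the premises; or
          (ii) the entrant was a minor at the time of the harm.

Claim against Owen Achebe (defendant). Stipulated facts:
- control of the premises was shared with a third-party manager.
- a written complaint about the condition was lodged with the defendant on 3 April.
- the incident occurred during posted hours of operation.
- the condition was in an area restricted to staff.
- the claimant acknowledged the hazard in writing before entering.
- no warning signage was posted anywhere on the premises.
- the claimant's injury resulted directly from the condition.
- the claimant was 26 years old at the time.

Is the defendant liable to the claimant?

(a) complaint lodged — holds.
(i) public area — fails.
(ii) no assumed risk — not met.
So (b) is not satisfied (F OR F).
(c) proximate cause — holds.
So (1) is not satisfied (T AND F AND T).
(a) during posted hours — satisfied.
(i) exclusive control — not satisfied.
(ii) entrant a minor — fails.
(b) = F OR F = false.
So (2) is not satisfied (T AND F).
So Overall is not satisfied (F OR F).

No — not liable.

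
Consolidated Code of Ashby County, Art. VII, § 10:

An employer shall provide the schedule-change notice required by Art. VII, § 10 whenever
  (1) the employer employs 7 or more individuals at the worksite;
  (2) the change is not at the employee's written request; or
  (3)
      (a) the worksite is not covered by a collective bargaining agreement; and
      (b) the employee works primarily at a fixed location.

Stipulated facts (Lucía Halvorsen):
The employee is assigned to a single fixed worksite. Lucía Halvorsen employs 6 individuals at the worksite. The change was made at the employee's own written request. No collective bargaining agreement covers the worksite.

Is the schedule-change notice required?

(1) ≥ 7 at site — not met.
(2) not employee-requested — not satisfied.
(a) no CBA — satisfied.
(b) fixed location — holds.
So (3) is satisfied (T AND T).
Overall: F OR F OR T → true.

Yes — required.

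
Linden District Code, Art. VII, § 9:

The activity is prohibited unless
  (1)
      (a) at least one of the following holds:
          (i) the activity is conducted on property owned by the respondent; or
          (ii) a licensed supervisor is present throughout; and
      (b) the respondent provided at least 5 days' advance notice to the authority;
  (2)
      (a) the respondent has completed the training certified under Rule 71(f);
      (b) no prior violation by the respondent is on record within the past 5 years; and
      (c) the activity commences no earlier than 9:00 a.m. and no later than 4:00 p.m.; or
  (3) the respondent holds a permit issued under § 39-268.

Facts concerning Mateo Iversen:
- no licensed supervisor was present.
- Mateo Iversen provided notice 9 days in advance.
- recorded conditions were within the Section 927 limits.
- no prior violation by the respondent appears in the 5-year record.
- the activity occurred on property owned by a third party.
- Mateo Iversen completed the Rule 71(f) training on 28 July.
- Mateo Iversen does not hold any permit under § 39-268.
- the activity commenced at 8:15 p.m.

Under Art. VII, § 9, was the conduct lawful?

(i) own property — not met.
(ii) supervisor present — not met.
(a) = F OR F = false.
(b) ≥5 days' notice — holds.
(1) = F AND T = false.
(a) training certified — met.
(b) no prior violation — satisfied.
(c) start within hours — not met.
(2) = T AND T AND F = false.
(3) holds permit — fails.
So Overall is not satisfied (F OR F OR F).

No — unlawful.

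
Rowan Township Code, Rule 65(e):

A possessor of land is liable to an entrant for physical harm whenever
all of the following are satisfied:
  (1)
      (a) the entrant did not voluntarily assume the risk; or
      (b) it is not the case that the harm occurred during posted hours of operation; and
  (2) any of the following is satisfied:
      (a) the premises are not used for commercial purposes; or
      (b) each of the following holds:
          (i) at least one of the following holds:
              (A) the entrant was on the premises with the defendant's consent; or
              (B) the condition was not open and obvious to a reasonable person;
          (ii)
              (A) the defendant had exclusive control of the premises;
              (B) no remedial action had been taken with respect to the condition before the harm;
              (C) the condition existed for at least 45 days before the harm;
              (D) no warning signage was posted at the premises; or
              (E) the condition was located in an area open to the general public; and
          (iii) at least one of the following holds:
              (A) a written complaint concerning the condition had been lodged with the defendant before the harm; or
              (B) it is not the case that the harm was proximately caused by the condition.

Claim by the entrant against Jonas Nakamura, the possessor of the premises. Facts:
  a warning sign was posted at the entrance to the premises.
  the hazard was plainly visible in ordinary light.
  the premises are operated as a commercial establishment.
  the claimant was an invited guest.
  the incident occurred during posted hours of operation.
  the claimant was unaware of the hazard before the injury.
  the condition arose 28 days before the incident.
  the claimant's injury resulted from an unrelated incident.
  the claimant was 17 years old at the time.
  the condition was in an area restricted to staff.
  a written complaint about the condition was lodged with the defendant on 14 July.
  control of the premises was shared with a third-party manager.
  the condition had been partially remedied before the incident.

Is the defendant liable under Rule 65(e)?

No — not liable.

(a) no assumed risk — holds.
(b) not (during posted hours) — not met.
So (1) is satisfied (T OR F).
(a) not (commercial use) — fails.
(A) consent to enter — satisfied.
(B) not open/obvious — not satisfied.
(i): T OR F → true.
(A) exclusive control — fails.
(B) no remedial action — not satisfied.
(C) condition ≥45 days old — fails.
(D) no signage posted — fails.
(E) public area — not satisfied.
So (ii) is not satisfied (F OR F OR F OR F OR F).
(A) complaint lodged — satisfied.
(B) not (proximate cause) — satisfied.
So (iii) is satisfied (T OR T).
(b) = T AND F AND T = false.
So (2) is not satisfied (F OR F).
Overall: T AND F → false.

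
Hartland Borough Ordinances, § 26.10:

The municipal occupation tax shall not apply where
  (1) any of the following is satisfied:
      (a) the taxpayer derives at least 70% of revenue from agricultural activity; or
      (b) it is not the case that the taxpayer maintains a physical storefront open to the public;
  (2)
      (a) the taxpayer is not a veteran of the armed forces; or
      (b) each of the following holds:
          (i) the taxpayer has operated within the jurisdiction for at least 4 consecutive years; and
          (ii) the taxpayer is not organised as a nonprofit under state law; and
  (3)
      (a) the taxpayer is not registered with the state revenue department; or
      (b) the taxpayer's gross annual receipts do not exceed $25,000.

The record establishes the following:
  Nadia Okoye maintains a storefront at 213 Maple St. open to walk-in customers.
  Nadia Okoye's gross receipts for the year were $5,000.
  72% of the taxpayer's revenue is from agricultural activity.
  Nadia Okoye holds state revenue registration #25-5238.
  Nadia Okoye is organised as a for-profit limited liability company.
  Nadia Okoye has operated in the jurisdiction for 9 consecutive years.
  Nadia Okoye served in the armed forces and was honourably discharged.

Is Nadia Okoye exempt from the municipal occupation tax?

Yes — exempt.

(a) ≥70% agricultural — met.
(b) not (has storefront) — not satisfied.
So (1) is satisfied (T OR F).
(a) not (veteran) — not met.
(i) ≥ 4 yrs in jurisdiction — holds.
(ii) not (nonprofit) — satisfied.
(b) = T AND T = true.
(2): F OR T → true.
(a) not (state-registered) — fails.
(b) receipts ≤ $25,000 — satisfied.
(3): F OR T → true.
Overall: T AND T AND T → true.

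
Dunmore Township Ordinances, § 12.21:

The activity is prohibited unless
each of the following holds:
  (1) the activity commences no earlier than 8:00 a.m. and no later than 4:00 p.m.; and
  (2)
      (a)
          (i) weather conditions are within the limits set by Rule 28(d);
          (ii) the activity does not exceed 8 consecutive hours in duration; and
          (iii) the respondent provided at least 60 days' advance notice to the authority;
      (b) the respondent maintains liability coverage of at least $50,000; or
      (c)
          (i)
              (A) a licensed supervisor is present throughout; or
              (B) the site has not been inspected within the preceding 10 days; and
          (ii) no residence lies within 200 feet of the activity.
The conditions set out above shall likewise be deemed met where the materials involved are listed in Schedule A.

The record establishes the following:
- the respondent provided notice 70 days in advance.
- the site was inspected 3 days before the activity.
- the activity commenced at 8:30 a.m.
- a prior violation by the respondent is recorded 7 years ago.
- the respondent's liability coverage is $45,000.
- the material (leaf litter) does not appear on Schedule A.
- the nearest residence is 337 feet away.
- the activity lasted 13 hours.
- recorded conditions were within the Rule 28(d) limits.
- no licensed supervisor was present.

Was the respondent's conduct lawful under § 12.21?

(1) start within hours — holds.
(i) weather ok — holds.
(ii) ≤ 8 hrs duration — not satisfied.
(iii) ≥60 days' notice — holds.
(a) = T AND F AND T = false.
(b) coverage ≥ $50,000 — not satisfied.
(A) supervisor present — not met.
(B) not (site inspected) — not met.
(i): F OR F → false.
(ii) no residence in 200 ft — holds.
(c) = F AND T = false.
(2) = F OR F OR F = false.
So Overall is not satisfied (T AND F).
Exception (Schedule A material) — not satisfied.
Result: main false OR exception false → false.

No — unlawful.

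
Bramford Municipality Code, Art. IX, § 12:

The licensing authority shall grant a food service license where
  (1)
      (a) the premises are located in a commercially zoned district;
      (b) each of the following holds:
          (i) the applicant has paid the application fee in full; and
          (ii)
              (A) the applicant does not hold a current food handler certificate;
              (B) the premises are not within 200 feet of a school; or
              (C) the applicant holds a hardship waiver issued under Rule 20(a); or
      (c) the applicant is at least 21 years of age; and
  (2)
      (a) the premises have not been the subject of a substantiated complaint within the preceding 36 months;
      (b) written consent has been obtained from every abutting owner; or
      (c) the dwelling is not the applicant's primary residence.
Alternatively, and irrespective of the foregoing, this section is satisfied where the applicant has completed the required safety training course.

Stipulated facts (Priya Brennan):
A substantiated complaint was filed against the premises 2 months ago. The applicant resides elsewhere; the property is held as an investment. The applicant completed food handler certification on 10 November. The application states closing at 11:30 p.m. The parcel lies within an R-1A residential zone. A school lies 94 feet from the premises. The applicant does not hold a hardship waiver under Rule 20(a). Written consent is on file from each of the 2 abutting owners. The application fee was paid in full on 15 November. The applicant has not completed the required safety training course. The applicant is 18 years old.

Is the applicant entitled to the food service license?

No — denied.

(a) commercially zoned — not satisfied.
(i) fee paid — met.
(A) not (food handler cert.) — fails.
(B) ≥200 ft from school — not satisfied.
(C) hardship waiver — not met.
So (ii) is not satisfied (F OR F OR F).
(b): T AND F → false.
(c) age ≥ 21 — not met.
(1): F OR F OR F → false.
(a) no complaint in 36 mo. — fails.
(b) all abutters consent — met.
(c) not (primary residence) — holds.
(2): F OR T OR T → true.
Overall: F AND T → false.
Exception (safety training) — not satisfied.
Result: main false OR exception false → false.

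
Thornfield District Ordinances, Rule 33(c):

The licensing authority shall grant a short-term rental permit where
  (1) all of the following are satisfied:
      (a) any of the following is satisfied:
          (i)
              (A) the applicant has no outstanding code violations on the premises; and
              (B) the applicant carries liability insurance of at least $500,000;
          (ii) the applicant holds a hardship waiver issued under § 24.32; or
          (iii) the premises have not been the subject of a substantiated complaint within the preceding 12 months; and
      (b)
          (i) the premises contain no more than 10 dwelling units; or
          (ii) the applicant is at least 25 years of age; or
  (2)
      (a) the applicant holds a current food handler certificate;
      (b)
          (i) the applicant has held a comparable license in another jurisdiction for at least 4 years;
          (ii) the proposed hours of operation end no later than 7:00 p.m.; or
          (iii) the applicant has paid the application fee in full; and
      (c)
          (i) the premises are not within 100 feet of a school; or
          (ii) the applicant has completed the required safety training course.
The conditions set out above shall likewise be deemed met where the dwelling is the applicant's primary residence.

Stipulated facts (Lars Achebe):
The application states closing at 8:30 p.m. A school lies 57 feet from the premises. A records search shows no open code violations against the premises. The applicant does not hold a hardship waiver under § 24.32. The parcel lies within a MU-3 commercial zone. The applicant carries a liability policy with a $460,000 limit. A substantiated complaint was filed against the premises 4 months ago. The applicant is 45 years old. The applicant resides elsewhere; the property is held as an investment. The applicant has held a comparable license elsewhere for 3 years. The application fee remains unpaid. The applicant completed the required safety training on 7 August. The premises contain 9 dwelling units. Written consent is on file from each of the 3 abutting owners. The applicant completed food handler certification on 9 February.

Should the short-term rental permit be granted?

No — denied.

(A) no code violations — holds.
(B) insurance ≥ $500,000 — not met.
(i) = T AND F = false.
(ii) hardship waiver — fails.
(iii) no complaint in 12 mo. — not met.
(a): F OR F OR F → false.
(i) ≤ 10 units — holds.
(ii) age ≥ 25 — holds.
(b): T OR T → true.
(1): F AND T → false.
(a) food handler cert. — holds.
(i) prior license ≥ 4 yr — not met.
(ii) closes by 7 p.m. — not met.
(iii) fee paid — not met.
(b): F OR F OR F → false.
(i) ≥100 ft from school — fails.
(ii) safety training — holds.
(c) = F OR T = true.
(2) = T AND F AND T = false.
Overall: F OR F → false.
Exception (primary residence) — not satisfied.
Result: main false OR exception false → false.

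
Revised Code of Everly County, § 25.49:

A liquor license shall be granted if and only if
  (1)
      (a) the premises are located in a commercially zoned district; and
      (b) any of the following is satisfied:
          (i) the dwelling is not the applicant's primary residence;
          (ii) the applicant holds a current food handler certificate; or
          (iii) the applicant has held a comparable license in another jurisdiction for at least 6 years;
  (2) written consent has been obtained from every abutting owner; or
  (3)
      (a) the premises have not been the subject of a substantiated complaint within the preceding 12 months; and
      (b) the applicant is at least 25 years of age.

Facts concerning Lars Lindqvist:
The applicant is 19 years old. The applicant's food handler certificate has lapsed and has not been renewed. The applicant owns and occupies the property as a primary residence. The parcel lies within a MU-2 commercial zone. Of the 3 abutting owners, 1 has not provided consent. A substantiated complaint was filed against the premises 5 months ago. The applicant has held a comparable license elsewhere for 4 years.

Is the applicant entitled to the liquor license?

No — denied.

(a) commercially zoned — satisfied.
(i) not (primary residence) — not satisfied.
(ii) food handler cert. — fails.
(iii) prior license ≥ 6 yr — not satisfied.
So (b) is not satisfied (F OR F OR F).
(1) = T AND F = false.
(2) all abutters consent — not met.
(a) no complaint in 12 mo. — fails.
(b) age ≥ 25 — not met.
(3) = F AND F = false.
Overall: F OR F OR F → false.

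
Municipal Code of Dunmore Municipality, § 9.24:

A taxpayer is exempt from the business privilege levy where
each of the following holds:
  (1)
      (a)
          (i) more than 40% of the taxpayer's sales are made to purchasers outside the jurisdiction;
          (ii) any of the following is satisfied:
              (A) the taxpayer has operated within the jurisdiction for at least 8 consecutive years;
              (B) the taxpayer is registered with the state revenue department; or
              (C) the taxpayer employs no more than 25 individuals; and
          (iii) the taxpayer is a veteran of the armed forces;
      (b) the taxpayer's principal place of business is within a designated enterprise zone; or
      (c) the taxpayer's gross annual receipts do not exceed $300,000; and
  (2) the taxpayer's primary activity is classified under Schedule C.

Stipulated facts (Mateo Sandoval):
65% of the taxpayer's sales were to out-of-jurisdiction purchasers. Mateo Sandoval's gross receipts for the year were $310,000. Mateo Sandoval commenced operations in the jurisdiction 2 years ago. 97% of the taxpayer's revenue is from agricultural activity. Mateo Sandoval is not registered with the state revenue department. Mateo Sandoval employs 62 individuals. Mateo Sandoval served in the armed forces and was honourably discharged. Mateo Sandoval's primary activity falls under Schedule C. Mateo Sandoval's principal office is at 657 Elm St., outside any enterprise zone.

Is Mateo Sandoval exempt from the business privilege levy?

No — not exempt.

(i) >40% out-of-jur. sales — met.
(A) ≥ 8 yrs in jurisdiction — not met.
(B) state-registered — not met.
(C) ≤ 25 employees — fails.
(ii): F OR F OR F → false.
(iii) veteran — met.
(a): T AND F AND T → false.
(b) in enterprise zone — not met.
(c) receipts ≤ $300,000 — fails.
So (1) is not satisfied (F OR F OR F).
(2) Schedule C activity — satisfied.
Overall: F AND T → false.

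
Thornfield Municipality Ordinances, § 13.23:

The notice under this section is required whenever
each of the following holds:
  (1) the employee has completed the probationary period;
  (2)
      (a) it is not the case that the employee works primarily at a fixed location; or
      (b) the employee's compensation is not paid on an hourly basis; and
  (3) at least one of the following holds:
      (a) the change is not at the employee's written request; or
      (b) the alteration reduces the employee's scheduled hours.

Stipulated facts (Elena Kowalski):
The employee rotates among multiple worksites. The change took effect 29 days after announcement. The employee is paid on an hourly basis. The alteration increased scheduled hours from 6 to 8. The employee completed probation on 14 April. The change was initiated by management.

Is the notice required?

Yes — required.

(1) past probation — holds.
(a) not (fixed location) — holds.
(b) not (hourly-paid) — not satisfied.
So (2) is satisfied (T OR F).
(a) not employee-requested — holds.
(b) hours reduced — not met.
So (3) is satisfied (T OR F).
So Overall is satisfied (T AND T AND T).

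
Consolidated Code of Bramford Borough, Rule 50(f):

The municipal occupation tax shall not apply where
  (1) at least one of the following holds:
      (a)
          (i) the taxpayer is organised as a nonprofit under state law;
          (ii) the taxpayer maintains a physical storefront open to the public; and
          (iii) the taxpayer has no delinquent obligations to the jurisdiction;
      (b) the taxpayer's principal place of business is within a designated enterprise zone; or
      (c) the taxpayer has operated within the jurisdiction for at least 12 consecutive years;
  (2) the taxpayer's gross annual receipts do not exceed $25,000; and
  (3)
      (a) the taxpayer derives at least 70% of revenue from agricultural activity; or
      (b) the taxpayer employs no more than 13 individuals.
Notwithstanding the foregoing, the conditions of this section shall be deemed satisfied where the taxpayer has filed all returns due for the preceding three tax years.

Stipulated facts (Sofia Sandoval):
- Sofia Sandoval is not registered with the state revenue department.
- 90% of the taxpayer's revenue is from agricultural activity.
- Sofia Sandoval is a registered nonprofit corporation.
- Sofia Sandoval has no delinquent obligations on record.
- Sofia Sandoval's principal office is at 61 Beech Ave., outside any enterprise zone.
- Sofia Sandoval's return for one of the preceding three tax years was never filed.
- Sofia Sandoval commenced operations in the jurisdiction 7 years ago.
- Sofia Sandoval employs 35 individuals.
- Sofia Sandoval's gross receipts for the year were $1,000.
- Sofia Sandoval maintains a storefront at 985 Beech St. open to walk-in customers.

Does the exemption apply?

(i) nonprofit — satisfied.
(ii) has storefront — holds.
(iii) no delinquency — met.
So (a) is satisfied (T AND T AND T).
(b) in enterprise zone — not met.
(c) ≥ 12 yrs in jurisdiction — fails.
(1): T OR F OR F → true.
(2) receipts ≤ $25,000 — met.
(a) ≥70% agricultural — met.
(b) ≤ 13 employees — not met.
(3) = T OR F = true.
Overall: T AND T AND T → true.
Exception (returns current) — not satisfied.
Result: main true OR exception false → true.

Yes — exempt.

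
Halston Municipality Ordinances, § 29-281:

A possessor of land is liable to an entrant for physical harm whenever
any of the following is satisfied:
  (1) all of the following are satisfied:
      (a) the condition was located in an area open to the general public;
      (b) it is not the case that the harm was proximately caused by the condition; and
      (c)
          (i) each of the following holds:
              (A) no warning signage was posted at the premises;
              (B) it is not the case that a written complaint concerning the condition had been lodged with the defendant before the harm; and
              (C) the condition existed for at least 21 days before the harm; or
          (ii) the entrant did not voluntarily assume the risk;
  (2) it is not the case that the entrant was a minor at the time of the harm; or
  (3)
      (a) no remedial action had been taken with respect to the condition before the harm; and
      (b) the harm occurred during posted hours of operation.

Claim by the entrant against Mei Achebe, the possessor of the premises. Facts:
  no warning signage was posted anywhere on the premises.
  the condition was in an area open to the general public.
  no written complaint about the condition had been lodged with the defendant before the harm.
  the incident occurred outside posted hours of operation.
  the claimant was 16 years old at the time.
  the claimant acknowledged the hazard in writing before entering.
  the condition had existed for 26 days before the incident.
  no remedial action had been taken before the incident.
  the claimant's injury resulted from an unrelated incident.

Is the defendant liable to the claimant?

(a) public area — holds.
(b) not (proximate cause) — met.
(A) no signage posted — met.
(B) not (complaint lodged) — satisfied.
(C) condition ≥21 days old — met.
(i): T AND T AND T → true.
(ii) no assumed risk — not satisfied.
(c): T OR F → true.
(1) = T AND T AND T = true.
(2) not (entrant a minor) — fails.
(a) no remedial action — holds.
(b) during posted hours — not satisfied.
(3): T AND F → false.
Overall = T OR F OR F = true.

Yes — liable.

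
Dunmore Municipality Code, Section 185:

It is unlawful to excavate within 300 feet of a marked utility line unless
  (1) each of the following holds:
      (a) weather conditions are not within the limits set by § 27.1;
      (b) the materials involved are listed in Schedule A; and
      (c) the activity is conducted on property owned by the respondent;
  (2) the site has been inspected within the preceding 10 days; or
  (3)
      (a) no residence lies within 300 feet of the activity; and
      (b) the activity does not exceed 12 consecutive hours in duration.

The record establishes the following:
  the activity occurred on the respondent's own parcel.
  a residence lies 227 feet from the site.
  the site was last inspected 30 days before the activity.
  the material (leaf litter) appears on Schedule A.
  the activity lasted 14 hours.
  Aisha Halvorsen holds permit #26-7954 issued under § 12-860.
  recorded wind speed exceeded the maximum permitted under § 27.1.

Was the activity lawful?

(a) not (weather ok) — holds.
(b) Schedule A material — met.
(c) own property — holds.
(1): T AND T AND T → true.
(2) site inspected — fails.
(a) no residence in 300 ft — fails.
(b) ≤ 12 hrs duration — not met.
(3): F AND F → false.
Overall = T OR F OR F = true.

Yes — lawful.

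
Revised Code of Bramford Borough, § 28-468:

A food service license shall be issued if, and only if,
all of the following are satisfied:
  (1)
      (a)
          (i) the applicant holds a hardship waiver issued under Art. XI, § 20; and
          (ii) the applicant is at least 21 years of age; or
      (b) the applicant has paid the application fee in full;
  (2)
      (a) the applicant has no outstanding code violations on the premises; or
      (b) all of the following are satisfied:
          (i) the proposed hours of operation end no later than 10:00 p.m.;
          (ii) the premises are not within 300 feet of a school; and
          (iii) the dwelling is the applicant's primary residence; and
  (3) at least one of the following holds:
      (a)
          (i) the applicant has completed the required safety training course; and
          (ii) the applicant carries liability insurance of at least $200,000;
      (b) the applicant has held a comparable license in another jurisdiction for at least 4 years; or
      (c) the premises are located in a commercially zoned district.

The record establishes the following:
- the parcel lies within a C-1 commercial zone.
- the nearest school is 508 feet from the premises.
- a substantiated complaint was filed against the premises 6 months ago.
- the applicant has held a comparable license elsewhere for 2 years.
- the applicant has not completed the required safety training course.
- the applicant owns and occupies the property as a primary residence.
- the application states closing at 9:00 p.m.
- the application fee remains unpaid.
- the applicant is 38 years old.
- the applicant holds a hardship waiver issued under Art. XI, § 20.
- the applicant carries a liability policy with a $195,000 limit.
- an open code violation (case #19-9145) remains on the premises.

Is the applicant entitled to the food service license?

(i) hardship waiver — met.
(ii) age ≥ 21 — satisfied.
(a): T AND T → true.
(b) fee paid — not met.
(1): T OR F → true.
(a) no code violations — fails.
(i) closes by 10 p.m. — holds.
(ii) ≥300 ft from school — met.
(iii) primary residence — satisfied.
(b) = T AND T AND T = true.
So (2) is satisfied (F OR T).
(i) safety training — not satisfied.
(ii) insurance ≥ $200,000 — not satisfied.
(a): F AND F → false.
(b) prior license ≥ 4 yr — not met.
(c) commercially zoned — satisfied.
(3): F OR F OR T → true.
So Overall is satisfied (T AND T AND T).

Yes — granted.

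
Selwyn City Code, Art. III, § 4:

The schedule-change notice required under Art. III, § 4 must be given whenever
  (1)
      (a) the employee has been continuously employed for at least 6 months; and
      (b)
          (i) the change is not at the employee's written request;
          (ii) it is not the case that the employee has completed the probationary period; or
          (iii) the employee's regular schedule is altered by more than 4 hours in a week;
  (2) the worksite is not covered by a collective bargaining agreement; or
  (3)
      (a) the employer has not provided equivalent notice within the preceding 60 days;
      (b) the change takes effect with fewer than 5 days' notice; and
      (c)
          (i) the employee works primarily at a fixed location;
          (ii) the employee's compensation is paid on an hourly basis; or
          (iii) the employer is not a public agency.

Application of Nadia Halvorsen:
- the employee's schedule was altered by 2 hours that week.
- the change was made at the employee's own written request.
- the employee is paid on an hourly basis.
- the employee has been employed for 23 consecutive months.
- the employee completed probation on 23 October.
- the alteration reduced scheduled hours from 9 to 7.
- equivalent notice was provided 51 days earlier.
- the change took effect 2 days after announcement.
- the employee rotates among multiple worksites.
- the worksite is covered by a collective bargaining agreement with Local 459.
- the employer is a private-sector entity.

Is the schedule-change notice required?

(a) tenure ≥ 6 mo. — met.
(i) not employee-requested — not met.
(ii) not (past probation) — fails.
(iii) schedule shift > 4h — fails.
So (b) is not satisfied (F OR F OR F).
(1): T AND F → false.
(2) no CBA — not satisfied.
(a) no recent notice — not satisfied.
(b) < 5 days' notice — satisfied.
(i) fixed location — fails.
(ii) hourly-paid — met.
(iii) not (public agency) — satisfied.
So (c) is satisfied (F OR T OR T).
(3) = F AND T AND T = false.
Overall = F OR F OR F = false.

No — not required.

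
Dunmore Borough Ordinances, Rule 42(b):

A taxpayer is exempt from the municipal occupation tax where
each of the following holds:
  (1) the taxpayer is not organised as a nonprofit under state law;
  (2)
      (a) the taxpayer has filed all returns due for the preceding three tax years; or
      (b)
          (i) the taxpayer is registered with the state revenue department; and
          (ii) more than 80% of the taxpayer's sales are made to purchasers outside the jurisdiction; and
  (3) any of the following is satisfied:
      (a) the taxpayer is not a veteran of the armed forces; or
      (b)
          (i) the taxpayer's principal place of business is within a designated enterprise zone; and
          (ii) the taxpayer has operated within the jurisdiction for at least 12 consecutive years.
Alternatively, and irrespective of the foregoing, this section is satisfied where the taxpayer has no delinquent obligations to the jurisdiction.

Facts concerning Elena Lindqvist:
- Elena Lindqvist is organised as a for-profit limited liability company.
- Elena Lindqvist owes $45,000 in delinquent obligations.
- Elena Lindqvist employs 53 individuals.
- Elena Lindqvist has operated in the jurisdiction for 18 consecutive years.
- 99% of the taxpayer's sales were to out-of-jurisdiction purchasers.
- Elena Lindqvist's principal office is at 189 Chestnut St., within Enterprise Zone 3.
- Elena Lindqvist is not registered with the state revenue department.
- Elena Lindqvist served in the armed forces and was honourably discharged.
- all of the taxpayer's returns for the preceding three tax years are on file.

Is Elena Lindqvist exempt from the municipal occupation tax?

(1) not (nonprofit) — satisfied.
(a) returns current — satisfied.
(i) state-registered — fails.
(ii) >80% out-of-jur. sales — satisfied.
So (b) is not satisfied (F AND T).
(2) = T OR F = true.
(a) not (veteran) — fails.
(i) in enterprise zone — satisfied.
(ii) ≥ 12 yrs in jurisdiction — holds.
(b) = T AND T = true.
(3) = F OR T = true.
Overall = T AND T AND T = true.
Exception (no delinquency) — not satisfied.
Result: main true OR exception false → true.

Yes — exempt.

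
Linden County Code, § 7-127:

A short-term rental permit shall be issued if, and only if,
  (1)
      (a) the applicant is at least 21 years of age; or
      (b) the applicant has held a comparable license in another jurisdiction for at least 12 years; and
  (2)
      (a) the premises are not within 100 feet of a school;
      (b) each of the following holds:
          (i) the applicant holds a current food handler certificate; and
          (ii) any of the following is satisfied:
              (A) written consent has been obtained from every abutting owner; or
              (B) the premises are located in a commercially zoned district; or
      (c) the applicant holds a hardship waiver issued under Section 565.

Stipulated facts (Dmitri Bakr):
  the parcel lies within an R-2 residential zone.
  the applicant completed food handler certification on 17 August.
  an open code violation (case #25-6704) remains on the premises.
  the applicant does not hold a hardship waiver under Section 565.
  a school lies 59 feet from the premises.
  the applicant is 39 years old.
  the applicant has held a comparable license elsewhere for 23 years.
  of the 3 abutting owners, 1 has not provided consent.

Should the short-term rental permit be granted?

No — denied.

(a) age ≥ 21 — met.
(b) prior license ≥ 12 yr — met.
(1): T OR T → true.
(a) ≥100 ft from school — fails.
(i) food handler cert. — holds.
(A) all abutters consent — not met.
(B) commercially zoned — not satisfied.
(ii): F OR F → false.
(b) = T AND F = false.
(c) hardship waiver — not met.
(2) = F OR F OR F = false.
Overall: T AND F → false.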